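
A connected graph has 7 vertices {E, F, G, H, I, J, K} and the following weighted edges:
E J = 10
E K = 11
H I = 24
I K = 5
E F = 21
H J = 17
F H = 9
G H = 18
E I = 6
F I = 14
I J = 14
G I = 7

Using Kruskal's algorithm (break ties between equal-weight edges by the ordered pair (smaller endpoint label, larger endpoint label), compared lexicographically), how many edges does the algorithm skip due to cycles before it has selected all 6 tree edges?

Kruskal's algorithm — process edges by increasing weight (ties by edge label):
I K (5): add — endpoints in different components.
E I (6): add — endpoints in different components.
G I (7): add — endpoints in different components.
F H (9): add — endpoints in different components.
E J (10): add — endpoints in different components.
E K (11): skip — E and K already connected.
F I (14): add — endpoints in different components.
Edges rejected before the tree was complete: 1.

1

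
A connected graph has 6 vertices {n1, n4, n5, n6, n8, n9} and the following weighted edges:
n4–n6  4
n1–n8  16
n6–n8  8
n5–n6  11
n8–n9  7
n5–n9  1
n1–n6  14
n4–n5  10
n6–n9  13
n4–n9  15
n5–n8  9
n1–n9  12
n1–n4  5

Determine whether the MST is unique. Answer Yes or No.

Yes

Kruskal: consider edges lightest-first.
n5–n9 (1): add. Components now {n5,n9} {n8} {n4} {n1} {n6}
n4–n6 (4): add. Components now {n5,n9} {n8} {n4,n6} {n1}
n1–n4 (5): add. Components now {n5,n9} {n8} {n1,n4,n6}
n8–n9 (7): add. Components now {n5,n8,n9} {n1,n4,n6}
n6–n8 (8): add. Components now {n1,n4,n5,n6,n8,n9}
Every non-tree edge has weight strictly greater than the heaviest edge on the tree path between its endpoints, so the MST is unique.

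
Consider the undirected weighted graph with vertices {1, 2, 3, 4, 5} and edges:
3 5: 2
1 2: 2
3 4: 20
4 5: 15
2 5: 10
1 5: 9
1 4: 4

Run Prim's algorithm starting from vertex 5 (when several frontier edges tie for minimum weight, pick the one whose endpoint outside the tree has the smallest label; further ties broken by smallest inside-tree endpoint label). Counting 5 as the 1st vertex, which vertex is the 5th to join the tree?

4

Grow the tree from 5 using Prim:
Step 1: cheapest edge leaving the tree is 3 5 (2); add 3.
Step 2: cheapest edge leaving the tree is 1 5 (9); add 1.
Step 3: cheapest edge leaving the tree is 1 2 (2); add 2.
Step 4: cheapest edge leaving the tree is 1 4 (4); add 4.
Vertex order: 5, 3, 1, 2, 4. The 5th vertex is 4.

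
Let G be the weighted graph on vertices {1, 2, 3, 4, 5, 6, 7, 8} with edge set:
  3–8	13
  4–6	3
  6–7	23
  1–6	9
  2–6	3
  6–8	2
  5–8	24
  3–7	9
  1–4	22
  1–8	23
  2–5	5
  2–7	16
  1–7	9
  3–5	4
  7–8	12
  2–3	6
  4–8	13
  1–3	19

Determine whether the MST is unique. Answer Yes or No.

Kruskal's algorithm — process edges by increasing weight (ties by edge label):
6–8 (2): add — endpoints in different components.
2–6 (3): add — endpoints in different components.
4–6 (3): add — endpoints in different components.
3–5 (4): add — endpoints in different components.
2–5 (5): add — endpoints in different components.
2–3 (6): skip — 2 and 3 already connected.
1–6 (9): add — endpoints in different components.
1–7 (9): add — endpoints in different components.
Non-tree edge 3–7 has weight 9, equal to the heaviest edge on its tree cycle — swapping gives another MST of the same weight. Not unique.

No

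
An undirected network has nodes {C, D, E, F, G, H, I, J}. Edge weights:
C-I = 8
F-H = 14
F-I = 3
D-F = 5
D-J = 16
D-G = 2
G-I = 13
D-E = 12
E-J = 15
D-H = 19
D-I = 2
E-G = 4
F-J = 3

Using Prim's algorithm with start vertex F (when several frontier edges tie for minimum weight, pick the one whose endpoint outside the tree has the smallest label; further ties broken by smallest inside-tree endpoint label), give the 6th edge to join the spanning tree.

Prim's algorithm from F:
Step 1: cheapest edge leaving the tree is F-I (3); add I.
Step 2: cheapest edge leaving the tree is D-I (2); add D.
Step 3: cheapest edge leaving the tree is D-G (2); add G.
Step 4: cheapest edge leaving the tree is F-J (3); add J.
Step 5: cheapest edge leaving the tree is E-G (4); add E.
Step 6: cheapest edge leaving the tree is C-I (8); add C.
Step 7: cheapest edge leaving the tree is F-H (14); add H.
The 6th edge added is C-I.

C-I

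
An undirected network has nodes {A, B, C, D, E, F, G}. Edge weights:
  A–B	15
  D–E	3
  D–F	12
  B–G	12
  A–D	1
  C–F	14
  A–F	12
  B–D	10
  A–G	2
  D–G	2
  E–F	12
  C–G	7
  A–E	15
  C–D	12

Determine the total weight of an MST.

35

Sort edges by weight, then run Kruskal:
A–D (1): add — endpoints in different components.
A–G (2): add — endpoints in different components.
D–G (2): skip — D and G already connected.
D–E (3): add — endpoints in different components.
C–G (7): add — endpoints in different components.
B–D (10): add — endpoints in different components.
A–F (12): add — endpoints in different components.
MST edges: A–D, A–G, D–E, C–G, B–D, A–F; total weight 1+2+3+7+10+12 = 35.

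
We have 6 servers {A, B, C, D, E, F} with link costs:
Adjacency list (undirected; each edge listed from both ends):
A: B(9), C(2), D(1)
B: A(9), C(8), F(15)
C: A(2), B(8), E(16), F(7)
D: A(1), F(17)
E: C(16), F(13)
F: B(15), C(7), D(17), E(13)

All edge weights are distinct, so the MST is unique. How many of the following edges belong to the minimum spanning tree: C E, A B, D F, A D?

1

Sort edges by weight, then run Kruskal:
A D (1): add — endpoints in different components.
A C (2): add — endpoints in different components.
C F (7): add — endpoints in different components.
B C (8): add — endpoints in different components.
A B (9): skip — A and B already connected.
E F (13): add — endpoints in different components.
MST edge set: {A D, A C, C F, B C, E F}.
Of the listed edges, {A D} are in the MST → 1.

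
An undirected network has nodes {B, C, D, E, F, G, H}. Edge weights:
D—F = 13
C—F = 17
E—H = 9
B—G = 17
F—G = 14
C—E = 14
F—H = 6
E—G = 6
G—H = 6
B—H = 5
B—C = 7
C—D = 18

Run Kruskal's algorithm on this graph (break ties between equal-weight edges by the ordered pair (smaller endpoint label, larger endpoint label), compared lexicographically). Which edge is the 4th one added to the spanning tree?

G-H

Sort edges by weight, then run Kruskal:
B—H (5): add — endpoints in different components.
E—G (6): add — endpoints in different components.
F—H (6): add — endpoints in different components.
G—H (6): add — endpoints in different components.
B—C (7): add — endpoints in different components.
E—H (9): skip — E and H already connected.
D—F (13): add — endpoints in different components.
The 4th edge added is G—H.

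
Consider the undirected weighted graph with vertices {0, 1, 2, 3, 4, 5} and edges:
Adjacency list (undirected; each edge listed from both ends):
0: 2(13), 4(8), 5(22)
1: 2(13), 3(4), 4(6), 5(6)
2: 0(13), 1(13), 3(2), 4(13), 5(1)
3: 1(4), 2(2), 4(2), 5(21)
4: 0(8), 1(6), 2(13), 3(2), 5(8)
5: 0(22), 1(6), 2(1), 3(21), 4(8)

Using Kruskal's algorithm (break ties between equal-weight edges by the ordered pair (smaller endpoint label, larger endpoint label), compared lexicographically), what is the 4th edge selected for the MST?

1-3

Kruskal: consider edges lightest-first.
2–5 (1): add — endpoints in different components.
2–3 (2): add — endpoints in different components.
3–4 (2): add — endpoints in different components.
1–3 (4): add — endpoints in different components.
1–4 (6): skip — 1 and 4 already connected.
1–5 (6): skip — 1 and 5 already connected.
0–4 (8): add — endpoints in different components.
The 4th edge added is 1–3.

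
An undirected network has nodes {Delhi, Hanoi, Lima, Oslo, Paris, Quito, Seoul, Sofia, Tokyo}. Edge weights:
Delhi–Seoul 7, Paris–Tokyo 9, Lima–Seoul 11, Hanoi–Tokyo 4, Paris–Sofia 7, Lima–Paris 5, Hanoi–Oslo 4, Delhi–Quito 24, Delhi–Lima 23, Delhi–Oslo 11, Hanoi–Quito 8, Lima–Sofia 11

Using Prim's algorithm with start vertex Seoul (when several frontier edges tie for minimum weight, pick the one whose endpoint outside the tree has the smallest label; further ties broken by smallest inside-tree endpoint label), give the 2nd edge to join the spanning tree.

Lima-Seoul

Prim's algorithm from Seoul:
Step 1: cheapest edge leaving the tree is Delhi–Seoul (7); add Delhi.
Step 2: cheapest edge leaving the tree is Lima–Seoul (11); add Lima.
Step 3: cheapest edge leaving the tree is Lima–Paris (5); add Paris.
Step 4: cheapest edge leaving the tree is Paris–Sofia (7); add Sofia.
Step 5: cheapest edge leaving the tree is Paris–Tokyo (9); add Tokyo.
Step 6: cheapest edge leaving the tree is Hanoi–Tokyo (4); add Hanoi.
Step 7: cheapest edge leaving the tree is Hanoi–Oslo (4); add Oslo.
Step 8: cheapest edge leaving the tree is Hanoi–Quito (8); add Quito.
The 2nd edge added is Lima–Seoul.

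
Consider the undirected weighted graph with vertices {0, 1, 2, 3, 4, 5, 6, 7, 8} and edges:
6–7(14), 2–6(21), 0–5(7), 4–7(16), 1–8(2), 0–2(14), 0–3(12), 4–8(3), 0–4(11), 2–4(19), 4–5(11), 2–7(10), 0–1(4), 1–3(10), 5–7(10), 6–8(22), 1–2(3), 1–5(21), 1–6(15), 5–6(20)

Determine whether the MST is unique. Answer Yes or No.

Kruskal's algorithm — process edges by increasing weight (ties by edge label):
1–8 (2): add — endpoints in different components.
1–2 (3): add — endpoints in different components.
4–8 (3): add — endpoints in different components.
0–1 (4): add — endpoints in different components.
0–5 (7): add — endpoints in different components.
1–3 (10): add — endpoints in different components.
2–7 (10): add — endpoints in different components.
5–7 (10): skip — 5 and 7 already connected.
0–4 (11): skip — 0 and 4 already connected.
4–5 (11): skip — 4 and 5 already connected.
0–3 (12): skip — 0 and 3 already connected.
0–2 (14): skip — 0 and 2 already connected.
6–7 (14): add — endpoints in different components.
Non-tree edge 5–7 has weight 10, equal to the heaviest edge on its tree cycle — swapping gives another MST of the same weight. Not unique.

No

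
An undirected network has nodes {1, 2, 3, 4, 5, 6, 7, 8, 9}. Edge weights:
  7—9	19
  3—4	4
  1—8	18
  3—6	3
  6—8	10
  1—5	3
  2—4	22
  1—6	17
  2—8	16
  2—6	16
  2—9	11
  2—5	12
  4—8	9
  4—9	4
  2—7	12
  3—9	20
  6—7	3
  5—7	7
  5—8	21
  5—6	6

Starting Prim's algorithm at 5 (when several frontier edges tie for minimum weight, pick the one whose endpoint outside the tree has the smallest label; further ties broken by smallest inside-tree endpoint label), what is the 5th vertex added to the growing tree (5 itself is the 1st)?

7

Prim's algorithm from 5:
Step 1: cheapest edge leaving the tree is 1—5 (3); add 1.
Step 2: cheapest edge leaving the tree is 5—6 (6); add 6.
Step 3: cheapest edge leaving the tree is 3—6 (3); add 3.
Step 4: cheapest edge leaving the tree is 6—7 (3); add 7.
Step 5: cheapest edge leaving the tree is 3—4 (4); add 4.
Step 6: cheapest edge leaving the tree is 4—9 (4); add 9.
Step 7: cheapest edge leaving the tree is 4—8 (9); add 8.
Step 8: cheapest edge leaving the tree is 2—9 (11); add 2.
Vertex order: 5, 1, 6, 3, 7, 4, 9, 8, 2. The 5th vertex is 7.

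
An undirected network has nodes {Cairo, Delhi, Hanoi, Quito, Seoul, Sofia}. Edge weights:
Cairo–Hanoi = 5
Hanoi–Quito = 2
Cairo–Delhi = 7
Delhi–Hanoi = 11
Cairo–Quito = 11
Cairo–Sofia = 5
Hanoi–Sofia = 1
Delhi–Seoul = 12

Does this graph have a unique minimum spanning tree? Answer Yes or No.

Kruskal's algorithm — process edges by increasing weight (ties by edge label):
Hanoi–Sofia (1): add — endpoints in different components.
Hanoi–Quito (2): add — endpoints in different components.
Cairo–Hanoi (5): add — endpoints in different components.
Cairo–Sofia (5): skip — Sofia and Cairo already connected.
Cairo–Delhi (7): add — endpoints in different components.
Cairo–Quito (11): skip — Quito and Cairo already connected.
Delhi–Hanoi (11): skip — Hanoi and Delhi already connected.
Delhi–Seoul (12): add — endpoints in different components.
Non-tree edge Cairo–Sofia has weight 5, equal to the heaviest edge on its tree cycle — swapping gives another MST of the same weight. Not unique.

No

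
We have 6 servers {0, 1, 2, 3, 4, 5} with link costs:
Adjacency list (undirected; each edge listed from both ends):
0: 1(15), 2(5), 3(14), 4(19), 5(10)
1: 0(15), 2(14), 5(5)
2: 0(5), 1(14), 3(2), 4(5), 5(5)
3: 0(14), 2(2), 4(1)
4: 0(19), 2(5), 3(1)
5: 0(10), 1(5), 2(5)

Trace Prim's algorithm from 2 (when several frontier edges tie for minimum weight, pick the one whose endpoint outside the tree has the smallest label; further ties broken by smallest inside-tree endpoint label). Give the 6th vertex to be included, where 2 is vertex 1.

Prim's algorithm from 2:
Step 1: cheapest edge leaving the tree is 2-3 (2); add 3.
Step 2: cheapest edge leaving the tree is 3-4 (1); add 4.
Step 3: cheapest edge leaving the tree is 0-2 (5); add 0.
Step 4: cheapest edge leaving the tree is 2-5 (5); add 5.
Step 5: cheapest edge leaving the tree is 1-5 (5); add 1.
Vertex order: 2, 3, 4, 0, 5, 1. The 6th vertex is 1.

1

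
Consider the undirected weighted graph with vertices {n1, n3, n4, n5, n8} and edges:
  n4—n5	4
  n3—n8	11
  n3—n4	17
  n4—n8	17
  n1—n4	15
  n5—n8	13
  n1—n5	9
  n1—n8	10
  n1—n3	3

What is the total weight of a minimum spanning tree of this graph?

26

Kruskal's algorithm — process edges by increasing weight (ties by edge label):
n1—n3 (3): add. Components now {n4} {n5} {n1,n3} {n8}
n4—n5 (4): add. Components now {n4,n5} {n1,n3} {n8}
n1—n5 (9): add. Components now {n1,n3,n4,n5} {n8}
n1—n8 (10): add. Components now {n1,n3,n4,n5,n8}
MST edges: n1—n3, n4—n5, n1—n5, n1—n8; total weight 3+4+9+10 = 26.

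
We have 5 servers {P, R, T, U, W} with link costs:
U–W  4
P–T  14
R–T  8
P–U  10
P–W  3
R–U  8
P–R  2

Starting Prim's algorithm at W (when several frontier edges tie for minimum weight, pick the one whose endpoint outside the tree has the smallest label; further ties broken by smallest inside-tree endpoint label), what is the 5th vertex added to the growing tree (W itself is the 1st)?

T

Prim, starting at W.
Step 1: cheapest edge leaving the tree is P–W (3); add P.
Step 2: cheapest edge leaving the tree is P–R (2); add R.
Step 3: cheapest edge leaving the tree is U–W (4); add U.
Step 4: cheapest edge leaving the tree is R–T (8); add T.
Vertex order: W, P, R, U, T. The 5th vertex is T.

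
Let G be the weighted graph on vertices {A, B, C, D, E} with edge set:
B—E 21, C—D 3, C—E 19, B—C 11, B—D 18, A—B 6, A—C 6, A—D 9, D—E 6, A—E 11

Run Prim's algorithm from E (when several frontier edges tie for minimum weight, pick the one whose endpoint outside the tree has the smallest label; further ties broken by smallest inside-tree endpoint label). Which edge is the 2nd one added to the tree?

C-D

Prim, starting at E.
Step 1: cheapest edge leaving the tree is D—E (6); add D.
Step 2: cheapest edge leaving the tree is C—D (3); add C.
Step 3: cheapest edge leaving the tree is A—C (6); add A.
Step 4: cheapest edge leaving the tree is A—B (6); add B.
The 2nd edge added is C—D.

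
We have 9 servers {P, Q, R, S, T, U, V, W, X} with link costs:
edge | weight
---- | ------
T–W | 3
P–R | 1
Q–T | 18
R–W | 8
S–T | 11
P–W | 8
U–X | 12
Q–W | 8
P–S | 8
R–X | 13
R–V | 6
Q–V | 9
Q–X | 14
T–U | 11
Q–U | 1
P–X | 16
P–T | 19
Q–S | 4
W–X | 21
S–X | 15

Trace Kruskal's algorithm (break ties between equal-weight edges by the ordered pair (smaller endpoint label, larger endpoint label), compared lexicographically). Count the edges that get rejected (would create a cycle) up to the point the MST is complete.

Kruskal's algorithm — process edges by increasing weight (ties by edge label):
P–R (1): add — endpoints in different components.
Q–U (1): add — endpoints in different components.
T–W (3): add — endpoints in different components.
Q–S (4): add — endpoints in different components.
R–V (6): add — endpoints in different components.
P–S (8): add — endpoints in different components.
P–W (8): add — endpoints in different components.
Q–W (8): skip — Q and W already connected.
R–W (8): skip — W and R already connected.
Q–V (9): skip — Q and V already connected.
S–T (11): skip — T and S already connected.
T–U (11): skip — T and U already connected.
U–X (12): add — endpoints in different components.
Edges rejected before the tree was complete: 5.

5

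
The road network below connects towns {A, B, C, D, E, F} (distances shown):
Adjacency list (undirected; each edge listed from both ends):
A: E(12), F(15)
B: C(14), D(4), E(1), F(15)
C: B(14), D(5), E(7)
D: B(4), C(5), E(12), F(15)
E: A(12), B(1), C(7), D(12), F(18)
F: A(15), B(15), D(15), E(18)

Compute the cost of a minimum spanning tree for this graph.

37

Grow the tree from F using Prim:
Step 1: frontier [A F 15, B F 15, D F 15, E F 18] → take A F (15); add A.
Step 2: frontier [A E 12, B F 15, D F 15, E F 18] → take A E (12); add E.
Step 3: frontier [B E 1, C E 7, D E 12, B F 15, D F 15] → take B E (1); add B.
Step 4: frontier [B D 4, B C 14, C E 7, D E 12, D F 15] → take B D (4); add D.
Step 5: frontier [B C 14, C D 5, C E 7] → take C D (5); add C.
MST edges: A F, A E, B E, B D, C D; total weight 15+12+1+4+5 = 37.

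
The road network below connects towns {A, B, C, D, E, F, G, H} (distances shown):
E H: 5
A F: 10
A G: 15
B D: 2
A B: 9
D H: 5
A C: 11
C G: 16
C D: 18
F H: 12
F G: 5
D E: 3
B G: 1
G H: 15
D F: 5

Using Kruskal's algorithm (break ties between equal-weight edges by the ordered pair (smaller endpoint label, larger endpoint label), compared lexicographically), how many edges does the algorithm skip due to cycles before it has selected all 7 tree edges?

3

Kruskal: consider edges lightest-first.
B G (1): add — endpoints in different components.
B D (2): add — endpoints in different components.
D E (3): add — endpoints in different components.
D F (5): add — endpoints in different components.
D H (5): add — endpoints in different components.
E H (5): skip — E and H already connected.
F G (5): skip — F and G already connected.
A B (9): add — endpoints in different components.
A F (10): skip — A and F already connected.
A C (11): add — endpoints in different components.
Edges rejected before the tree was complete: 3.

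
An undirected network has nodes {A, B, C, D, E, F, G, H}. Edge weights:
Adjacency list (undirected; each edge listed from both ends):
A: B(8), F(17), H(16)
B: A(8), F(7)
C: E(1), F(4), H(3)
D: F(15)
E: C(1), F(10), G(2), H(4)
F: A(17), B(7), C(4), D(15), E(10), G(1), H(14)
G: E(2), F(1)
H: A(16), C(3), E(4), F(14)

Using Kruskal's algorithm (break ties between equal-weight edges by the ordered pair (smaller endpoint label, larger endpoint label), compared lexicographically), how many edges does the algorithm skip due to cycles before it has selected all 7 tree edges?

4

Kruskal: consider edges lightest-first.
C–E (1): add — endpoints in different components.
F–G (1): add — endpoints in different components.
E–G (2): add — endpoints in different components.
C–H (3): add — endpoints in different components.
C–F (4): skip — C and F already connected.
E–H (4): skip — E and H already connected.
B–F (7): add — endpoints in different components.
A–B (8): add — endpoints in different components.
E–F (10): skip — E and F already connected.
F–H (14): skip — F and H already connected.
D–F (15): add — endpoints in different components.
Edges rejected before the tree was complete: 4.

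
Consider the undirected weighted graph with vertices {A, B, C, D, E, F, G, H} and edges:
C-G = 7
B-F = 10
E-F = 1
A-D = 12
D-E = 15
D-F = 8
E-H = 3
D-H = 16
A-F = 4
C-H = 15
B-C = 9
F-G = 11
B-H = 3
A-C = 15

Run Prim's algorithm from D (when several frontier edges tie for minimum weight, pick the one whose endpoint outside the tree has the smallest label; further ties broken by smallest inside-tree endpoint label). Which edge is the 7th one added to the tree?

Prim, starting at D.
Step 1: frontier [D-F 8, A-D 12, D-E 15, D-H 16] → take D-F (8); add F.
Step 2: frontier [A-D 12, D-E 15, D-H 16, E-F 1, A-F 4, B-F 10, F-G 11] → take E-F (1); add E.
Step 3: frontier [A-D 12, D-H 16, E-H 3, A-F 4, B-F 10, F-G 11] → take E-H (3); add H.
Step 4: frontier [A-D 12, A-F 4, B-F 10, F-G 11, B-H 3, C-H 15] → take B-H (3); add B.
Step 5: frontier [B-C 9, A-D 12, A-F 4, F-G 11, C-H 15] → take A-F (4); add A.
Step 6: frontier [A-C 15, B-C 9, F-G 11, C-H 15] → take B-C (9); add C.
Step 7: frontier [C-G 7, F-G 11] → take C-G (7); add G.
The 7th edge added is C-G.

C-G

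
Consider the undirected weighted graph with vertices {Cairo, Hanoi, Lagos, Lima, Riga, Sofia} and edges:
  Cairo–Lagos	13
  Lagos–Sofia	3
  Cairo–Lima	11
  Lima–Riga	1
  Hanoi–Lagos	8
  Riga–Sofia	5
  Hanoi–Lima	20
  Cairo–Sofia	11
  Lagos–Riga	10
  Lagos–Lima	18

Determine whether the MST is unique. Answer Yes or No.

No

Kruskal: consider edges lightest-first.
Lima–Riga (1): add — endpoints in different components.
Lagos–Sofia (3): add — endpoints in different components.
Riga–Sofia (5): add — endpoints in different components.
Hanoi–Lagos (8): add — endpoints in different components.
Lagos–Riga (10): skip — Lagos and Riga already connected.
Cairo–Lima (11): add — endpoints in different components.
Non-tree edge Cairo–Sofia has weight 11, equal to the heaviest edge on its tree cycle — swapping gives another MST of the same weight. Not unique.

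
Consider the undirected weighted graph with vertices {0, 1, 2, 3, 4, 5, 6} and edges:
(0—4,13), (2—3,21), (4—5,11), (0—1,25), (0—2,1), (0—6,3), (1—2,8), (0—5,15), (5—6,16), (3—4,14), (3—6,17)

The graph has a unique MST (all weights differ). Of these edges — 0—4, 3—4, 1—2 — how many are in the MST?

3

Sort edges by weight, then run Kruskal:
0—2 (1): add — endpoints in different components.
0—6 (3): add — endpoints in different components.
1—2 (8): add — endpoints in different components.
4—5 (11): add — endpoints in different components.
0—4 (13): add — endpoints in different components.
3—4 (14): add — endpoints in different components.
MST edge set: {0—2, 0—6, 1—2, 4—5, 0—4, 3—4}.
Of the listed edges, {0—4, 3—4, 1—2} are in the MST → 3.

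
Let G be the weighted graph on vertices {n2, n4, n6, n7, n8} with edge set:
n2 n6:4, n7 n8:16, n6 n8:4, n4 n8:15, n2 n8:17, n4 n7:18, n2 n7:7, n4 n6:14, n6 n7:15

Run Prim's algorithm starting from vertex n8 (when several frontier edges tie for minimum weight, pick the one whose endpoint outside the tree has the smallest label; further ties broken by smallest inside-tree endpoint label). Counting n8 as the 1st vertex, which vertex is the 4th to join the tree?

Prim, starting at n8.
Step 1: frontier [n6 n8 4, n4 n8 15, n7 n8 16, n2 n8 17] → take n6 n8 (4); add n6.
Step 2: frontier [n2 n6 4, n4 n6 14, n6 n7 15, n4 n8 15, n7 n8 16, n2 n8 17] → take n2 n6 (4); add n2.
Step 3: frontier [n2 n7 7, n4 n6 14, n6 n7 15, n4 n8 15, n7 n8 16] → take n2 n7 (7); add n7.
Step 4: frontier [n4 n6 14, n4 n7 18, n4 n8 15] → take n4 n6 (14); add n4.
Vertex order: n8, n6, n2, n7, n4. The 4th vertex is n7.

n7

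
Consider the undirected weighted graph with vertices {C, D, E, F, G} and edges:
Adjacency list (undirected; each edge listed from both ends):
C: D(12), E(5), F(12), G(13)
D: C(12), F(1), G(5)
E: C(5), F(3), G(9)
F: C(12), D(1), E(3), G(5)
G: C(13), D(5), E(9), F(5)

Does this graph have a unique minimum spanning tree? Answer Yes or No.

Kruskal: consider edges lightest-first.
D—F (1): add. Components now {C} {D,F} {E} {G}
E—F (3): add. Components now {C} {D,E,F} {G}
C—E (5): add. Components now {C,D,E,F} {G}
D—G (5): add. Components now {C,D,E,F,G}
Non-tree edge F—G has weight 5, equal to the heaviest edge on its tree cycle — swapping gives another MST of the same weight. Not unique.

No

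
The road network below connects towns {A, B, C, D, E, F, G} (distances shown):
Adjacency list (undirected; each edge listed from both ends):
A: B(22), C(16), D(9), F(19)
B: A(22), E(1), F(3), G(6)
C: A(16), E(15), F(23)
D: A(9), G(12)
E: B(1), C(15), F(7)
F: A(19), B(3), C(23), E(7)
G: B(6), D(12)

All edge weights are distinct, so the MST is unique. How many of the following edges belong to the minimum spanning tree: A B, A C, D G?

Kruskal: consider edges lightest-first.
B E (1): add — endpoints in different components.
B F (3): add — endpoints in different components.
B G (6): add — endpoints in different components.
E F (7): skip — E and F already connected.
A D (9): add — endpoints in different components.
D G (12): add — endpoints in different components.
C E (15): add — endpoints in different components.
MST edge set: {B E, B F, B G, A D, D G, C E}.
Of the listed edges, {D G} are in the MST → 1.

1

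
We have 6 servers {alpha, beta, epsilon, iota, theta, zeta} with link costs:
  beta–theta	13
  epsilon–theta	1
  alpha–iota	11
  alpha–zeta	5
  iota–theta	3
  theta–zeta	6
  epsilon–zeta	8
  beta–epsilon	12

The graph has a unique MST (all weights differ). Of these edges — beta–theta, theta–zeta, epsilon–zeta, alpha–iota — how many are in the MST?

Kruskal's algorithm — process edges by increasing weight (ties by edge label):
epsilon–theta (1): add. Components now {iota} {zeta} {beta} {epsilon,theta} {alpha}
iota–theta (3): add. Components now {epsilon,iota,theta} {zeta} {beta} {alpha}
alpha–zeta (5): add. Components now {epsilon,iota,theta} {alpha,zeta} {beta}
theta–zeta (6): add. Components now {alpha,epsilon,iota,theta,zeta} {beta}
epsilon–zeta (8): skip — zeta and epsilon already connected.
alpha–iota (11): skip — iota and alpha already connected.
beta–epsilon (12): add. Components now {alpha,beta,epsilon,iota,theta,zeta}
MST edge set: {epsilon–theta, iota–theta, alpha–zeta, theta–zeta, beta–epsilon}.
Of the listed edges, {theta–zeta} are in the MST → 1.

1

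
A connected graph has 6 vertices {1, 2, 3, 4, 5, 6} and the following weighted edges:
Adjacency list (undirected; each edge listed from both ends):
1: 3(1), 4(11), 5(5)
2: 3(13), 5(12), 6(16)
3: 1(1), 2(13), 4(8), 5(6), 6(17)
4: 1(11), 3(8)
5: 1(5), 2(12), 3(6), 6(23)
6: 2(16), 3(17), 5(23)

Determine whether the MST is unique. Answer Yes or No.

Sort edges by weight, then run Kruskal:
1–3 (1): add. Components now {1,3} {2} {4} {5} {6}
1–5 (5): add. Components now {1,3,5} {2} {4} {6}
3–5 (6): skip — 3 and 5 already connected.
3–4 (8): add. Components now {1,3,4,5} {2} {6}
1–4 (11): skip — 1 and 4 already connected.
2–5 (12): add. Components now {1,2,3,4,5} {6}
2–3 (13): skip — 2 and 3 already connected.
2–6 (16): add. Components now {1,2,3,4,5,6}
Every non-tree edge has weight strictly greater than the heaviest edge on the tree path between its endpoints, so the MST is unique.

Yes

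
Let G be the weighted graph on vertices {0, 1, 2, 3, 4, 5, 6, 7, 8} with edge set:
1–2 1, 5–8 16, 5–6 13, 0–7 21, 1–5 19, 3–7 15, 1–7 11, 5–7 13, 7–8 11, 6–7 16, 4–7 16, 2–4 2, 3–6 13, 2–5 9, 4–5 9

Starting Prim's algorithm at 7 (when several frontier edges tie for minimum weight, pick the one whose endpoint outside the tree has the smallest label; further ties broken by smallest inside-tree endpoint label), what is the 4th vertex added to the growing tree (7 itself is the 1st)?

Prim, starting at 7.
Step 1: cheapest edge leaving the tree is 1–7 (11); add 1.
Step 2: cheapest edge leaving the tree is 1–2 (1); add 2.
Step 3: cheapest edge leaving the tree is 2–4 (2); add 4.
Step 4: cheapest edge leaving the tree is 2–5 (9); add 5.
Step 5: cheapest edge leaving the tree is 7–8 (11); add 8.
Step 6: cheapest edge leaving the tree is 5–6 (13); add 6.
Step 7: cheapest edge leaving the tree is 3–6 (13); add 3.
Step 8: cheapest edge leaving the tree is 0–7 (21); add 0.
Vertex order: 7, 1, 2, 4, 5, 8, 6, 3, 0. The 4th vertex is 4.

4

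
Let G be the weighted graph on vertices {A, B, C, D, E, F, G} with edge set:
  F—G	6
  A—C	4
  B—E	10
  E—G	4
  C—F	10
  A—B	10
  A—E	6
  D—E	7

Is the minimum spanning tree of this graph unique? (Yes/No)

No

Sort edges by weight, then run Kruskal:
A—C (4): add — endpoints in different components.
E—G (4): add — endpoints in different components.
A—E (6): add — endpoints in different components.
F—G (6): add — endpoints in different components.
D—E (7): add — endpoints in different components.
A—B (10): add — endpoints in different components.
Non-tree edge B—E has weight 10, equal to the heaviest edge on its tree cycle — swapping gives another MST of the same weight. Not unique.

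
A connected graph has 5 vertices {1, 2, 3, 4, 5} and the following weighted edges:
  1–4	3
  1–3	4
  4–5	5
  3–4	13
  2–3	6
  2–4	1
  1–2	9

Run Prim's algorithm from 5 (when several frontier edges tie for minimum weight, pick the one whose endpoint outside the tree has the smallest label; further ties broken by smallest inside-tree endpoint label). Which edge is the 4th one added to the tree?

Grow the tree from 5 using Prim:
Step 1: cheapest edge leaving the tree is 4–5 (5); add 4.
Step 2: cheapest edge leaving the tree is 2–4 (1); add 2.
Step 3: cheapest edge leaving the tree is 1–4 (3); add 1.
Step 4: cheapest edge leaving the tree is 1–3 (4); add 3.
The 4th edge added is 1–3.

1-3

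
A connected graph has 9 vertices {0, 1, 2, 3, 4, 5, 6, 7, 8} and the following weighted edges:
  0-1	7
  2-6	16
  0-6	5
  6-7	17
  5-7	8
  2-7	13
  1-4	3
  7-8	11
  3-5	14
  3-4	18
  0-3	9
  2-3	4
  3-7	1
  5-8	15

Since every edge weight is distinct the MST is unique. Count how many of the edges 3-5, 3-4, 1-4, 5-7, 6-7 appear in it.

Sort edges by weight, then run Kruskal:
3-7 (1): add — endpoints in different components.
1-4 (3): add — endpoints in different components.
2-3 (4): add — endpoints in different components.
0-6 (5): add — endpoints in different components.
0-1 (7): add — endpoints in different components.
5-7 (8): add — endpoints in different components.
0-3 (9): add — endpoints in different components.
7-8 (11): add — endpoints in different components.
MST edge set: {3-7, 1-4, 2-3, 0-6, 0-1, 5-7, 0-3, 7-8}.
Of the listed edges, {1-4, 5-7} are in the MST → 2.

2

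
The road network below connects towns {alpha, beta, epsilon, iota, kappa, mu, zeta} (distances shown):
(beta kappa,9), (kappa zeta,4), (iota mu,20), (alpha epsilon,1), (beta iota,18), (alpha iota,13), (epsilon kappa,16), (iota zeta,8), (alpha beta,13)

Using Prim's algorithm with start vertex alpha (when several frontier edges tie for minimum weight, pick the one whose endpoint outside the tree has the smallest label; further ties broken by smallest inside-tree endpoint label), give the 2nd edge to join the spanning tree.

Prim, starting at alpha.
Step 1: frontier [alpha epsilon 1, alpha beta 13, alpha iota 13] → take alpha epsilon (1); add epsilon.
Step 2: frontier [alpha beta 13, alpha iota 13, epsilon kappa 16] → take alpha beta (13); add beta.
Step 3: frontier [alpha iota 13, beta kappa 9, beta iota 18, epsilon kappa 16] → take beta kappa (9); add kappa.
Step 4: frontier [alpha iota 13, beta iota 18, kappa zeta 4] → take kappa zeta (4); add zeta.
Step 5: frontier [alpha iota 13, beta iota 18, iota zeta 8] → take iota zeta (8); add iota.
Step 6: frontier [iota mu 20] → take iota mu (20); add mu.
The 2nd edge added is alpha beta.

alpha-beta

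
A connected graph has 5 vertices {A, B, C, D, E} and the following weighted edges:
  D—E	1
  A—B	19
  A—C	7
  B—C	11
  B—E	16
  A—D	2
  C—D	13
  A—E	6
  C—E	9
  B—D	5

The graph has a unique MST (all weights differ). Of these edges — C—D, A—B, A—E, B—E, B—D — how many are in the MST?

Kruskal's algorithm — process edges by increasing weight (ties by edge label):
D—E (1): add — endpoints in different components.
A—D (2): add — endpoints in different components.
B—D (5): add — endpoints in different components.
A—E (6): skip — A and E already connected.
A—C (7): add — endpoints in different components.
MST edge set: {D—E, A—D, B—D, A—C}.
Of the listed edges, {B—D} are in the MST → 1.

1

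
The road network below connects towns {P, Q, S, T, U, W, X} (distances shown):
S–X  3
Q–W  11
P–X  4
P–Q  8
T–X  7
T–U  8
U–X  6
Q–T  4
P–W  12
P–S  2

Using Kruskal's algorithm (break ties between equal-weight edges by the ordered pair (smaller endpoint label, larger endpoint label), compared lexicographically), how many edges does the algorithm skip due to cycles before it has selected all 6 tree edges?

3

Sort edges by weight, then run Kruskal:
P–S (2): add. Components now {P,S} {X} {U} {T} {W} {Q}
S–X (3): add. Components now {P,S,X} {U} {T} {W} {Q}
P–X (4): skip — P and X already connected.
Q–T (4): add. Components now {P,S,X} {U} {Q,T} {W}
U–X (6): add. Components now {P,S,U,X} {Q,T} {W}
T–X (7): add. Components now {P,Q,S,T,U,X} {W}
P–Q (8): skip — P and Q already connected.
T–U (8): skip — U and T already connected.
Q–W (11): add. Components now {P,Q,S,T,U,W,X}
Edges rejected before the tree was complete: 3.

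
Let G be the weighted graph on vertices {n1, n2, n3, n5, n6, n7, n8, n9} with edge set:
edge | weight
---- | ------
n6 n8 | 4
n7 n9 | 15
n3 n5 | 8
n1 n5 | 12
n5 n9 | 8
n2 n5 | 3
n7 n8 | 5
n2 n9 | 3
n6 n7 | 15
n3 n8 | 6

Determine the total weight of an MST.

41

Kruskal's algorithm — process edges by increasing weight (ties by edge label):
n2 n5 (3): add — endpoints in different components.
n2 n9 (3): add — endpoints in different components.
n6 n8 (4): add — endpoints in different components.
n7 n8 (5): add — endpoints in different components.
n3 n8 (6): add — endpoints in different components.
n3 n5 (8): add — endpoints in different components.
n5 n9 (8): skip — n5 and n9 already connected.
n1 n5 (12): add — endpoints in different components.
MST edges: n2 n5, n2 n9, n6 n8, n7 n8, n3 n8, n3 n5, n1 n5; total weight 3+3+4+5+6+8+12 = 41.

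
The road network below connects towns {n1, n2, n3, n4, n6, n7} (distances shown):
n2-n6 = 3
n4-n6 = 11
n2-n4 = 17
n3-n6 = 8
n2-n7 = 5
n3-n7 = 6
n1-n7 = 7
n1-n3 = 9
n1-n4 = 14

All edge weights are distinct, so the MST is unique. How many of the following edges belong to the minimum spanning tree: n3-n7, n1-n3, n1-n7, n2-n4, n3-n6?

Kruskal: consider edges lightest-first.
n2-n6 (3): add. Components now {n2,n6} {n1} {n4} {n3} {n7}
n2-n7 (5): add. Components now {n2,n6,n7} {n1} {n4} {n3}
n3-n7 (6): add. Components now {n2,n3,n6,n7} {n1} {n4}
n1-n7 (7): add. Components now {n1,n2,n3,n6,n7} {n4}
n3-n6 (8): skip — n6 and n3 already connected.
n1-n3 (9): skip — n1 and n3 already connected.
n4-n6 (11): add. Components now {n1,n2,n3,n4,n6,n7}
MST edge set: {n2-n6, n2-n7, n3-n7, n1-n7, n4-n6}.
Of the listed edges, {n3-n7, n1-n7} are in the MST → 2.

2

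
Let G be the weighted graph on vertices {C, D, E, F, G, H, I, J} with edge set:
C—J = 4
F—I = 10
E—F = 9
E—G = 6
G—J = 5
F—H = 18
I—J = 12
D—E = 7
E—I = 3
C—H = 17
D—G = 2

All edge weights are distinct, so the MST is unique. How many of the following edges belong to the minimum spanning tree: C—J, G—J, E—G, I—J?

Sort edges by weight, then run Kruskal:
D—G (2): add — endpoints in different components.
E—I (3): add — endpoints in different components.
C—J (4): add — endpoints in different components.
G—J (5): add — endpoints in different components.
E—G (6): add — endpoints in different components.
D—E (7): skip — D and E already connected.
E—F (9): add — endpoints in different components.
F—I (10): skip — F and I already connected.
I—J (12): skip — I and J already connected.
C—H (17): add — endpoints in different components.
MST edge set: {D—G, E—I, C—J, G—J, E—G, E—F, C—H}.
Of the listed edges, {C—J, G—J, E—G} are in the MST → 3.

3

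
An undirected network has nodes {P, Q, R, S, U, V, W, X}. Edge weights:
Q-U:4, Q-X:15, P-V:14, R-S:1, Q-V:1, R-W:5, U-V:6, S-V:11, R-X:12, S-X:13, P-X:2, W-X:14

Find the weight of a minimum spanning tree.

Sort edges by weight, then run Kruskal:
Q-V (1): add — endpoints in different components.
R-S (1): add — endpoints in different components.
P-X (2): add — endpoints in different components.
Q-U (4): add — endpoints in different components.
R-W (5): add — endpoints in different components.
U-V (6): skip — V and U already connected.
S-V (11): add — endpoints in different components.
R-X (12): add — endpoints in different components.
MST edges: Q-V, R-S, P-X, Q-U, R-W, S-V, R-X; total weight 1+1+2+4+5+11+12 = 36.

36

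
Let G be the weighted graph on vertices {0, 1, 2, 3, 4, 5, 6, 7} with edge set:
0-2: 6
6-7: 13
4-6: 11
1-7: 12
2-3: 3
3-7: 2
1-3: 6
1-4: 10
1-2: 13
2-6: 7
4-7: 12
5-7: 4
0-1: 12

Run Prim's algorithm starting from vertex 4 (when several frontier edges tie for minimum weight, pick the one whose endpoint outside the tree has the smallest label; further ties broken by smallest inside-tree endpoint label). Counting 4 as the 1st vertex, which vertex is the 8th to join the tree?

Grow the tree from 4 using Prim:
Step 1: frontier [1-4 10, 4-6 11, 4-7 12] → take 1-4 (10); add 1.
Step 2: frontier [1-3 6, 0-1 12, 1-7 12, 1-2 13, 4-6 11, 4-7 12] → take 1-3 (6); add 3.
Step 3: frontier [0-1 12, 1-7 12, 1-2 13, 3-7 2, 2-3 3, 4-6 11, 4-7 12] → take 3-7 (2); add 7.
Step 4: frontier [0-1 12, 1-2 13, 2-3 3, 4-6 11, 5-7 4, 6-7 13] → take 2-3 (3); add 2.
Step 5: frontier [0-1 12, 0-2 6, 2-6 7, 4-6 11, 5-7 4, 6-7 13] → take 5-7 (4); add 5.
Step 6: frontier [0-1 12, 0-2 6, 2-6 7, 4-6 11, 6-7 13] → take 0-2 (6); add 0.
Step 7: frontier [2-6 7, 4-6 11, 6-7 13] → take 2-6 (7); add 6.
Vertex order: 4, 1, 3, 7, 2, 5, 0, 6. The 8th vertex is 6.

6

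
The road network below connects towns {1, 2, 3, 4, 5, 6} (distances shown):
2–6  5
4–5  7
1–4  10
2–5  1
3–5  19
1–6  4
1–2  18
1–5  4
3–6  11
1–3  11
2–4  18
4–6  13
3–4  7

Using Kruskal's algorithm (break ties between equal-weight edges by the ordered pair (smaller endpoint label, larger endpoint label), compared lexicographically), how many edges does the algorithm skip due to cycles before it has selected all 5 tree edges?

Kruskal's algorithm — process edges by increasing weight (ties by edge label):
2–5 (1): add — endpoints in different components.
1–5 (4): add — endpoints in different components.
1–6 (4): add — endpoints in different components.
2–6 (5): skip — 2 and 6 already connected.
3–4 (7): add — endpoints in different components.
4–5 (7): add — endpoints in different components.
Edges rejected before the tree was complete: 1.

1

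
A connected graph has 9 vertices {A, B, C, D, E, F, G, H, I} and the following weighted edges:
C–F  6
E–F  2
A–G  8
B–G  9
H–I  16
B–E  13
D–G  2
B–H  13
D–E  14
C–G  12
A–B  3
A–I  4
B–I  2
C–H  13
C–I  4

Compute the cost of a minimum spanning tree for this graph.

40

Grow the tree from F using Prim:
Step 1: cheapest edge leaving the tree is E–F (2); add E.
Step 2: cheapest edge leaving the tree is C–F (6); add C.
Step 3: cheapest edge leaving the tree is C–I (4); add I.
Step 4: cheapest edge leaving the tree is B–I (2); add B.
Step 5: cheapest edge leaving the tree is A–B (3); add A.
Step 6: cheapest edge leaving the tree is A–G (8); add G.
Step 7: cheapest edge leaving the tree is D–G (2); add D.
Step 8: cheapest edge leaving the tree is B–H (13); add H.
MST edges: E–F, C–F, C–I, B–I, A–B, A–G, D–G, B–H; total weight 2+6+4+2+3+8+2+13 = 40.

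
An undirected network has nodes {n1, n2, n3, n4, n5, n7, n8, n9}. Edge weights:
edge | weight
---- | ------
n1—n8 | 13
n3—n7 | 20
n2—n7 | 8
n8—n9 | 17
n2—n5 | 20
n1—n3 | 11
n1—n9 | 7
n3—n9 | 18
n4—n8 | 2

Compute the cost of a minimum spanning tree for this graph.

81

Prim, starting at n1.
Step 1: cheapest edge leaving the tree is n1—n9 (7); add n9.
Step 2: cheapest edge leaving the tree is n1—n3 (11); add n3.
Step 3: cheapest edge leaving the tree is n1—n8 (13); add n8.
Step 4: cheapest edge leaving the tree is n4—n8 (2); add n4.
Step 5: cheapest edge leaving the tree is n3—n7 (20); add n7.
Step 6: cheapest edge leaving the tree is n2—n7 (8); add n2.
Step 7: cheapest edge leaving the tree is n2—n5 (20); add n5.
MST edges: n1—n9, n1—n3, n1—n8, n4—n8, n3—n7, n2—n7, n2—n5; total weight 7+11+13+2+20+8+20 = 81.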